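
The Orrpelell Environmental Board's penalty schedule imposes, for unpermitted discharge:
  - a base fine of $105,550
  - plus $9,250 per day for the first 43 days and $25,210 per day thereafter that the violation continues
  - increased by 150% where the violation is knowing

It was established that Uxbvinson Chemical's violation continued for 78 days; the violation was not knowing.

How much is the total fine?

First 43 days: 43 × $9,250 = $397,750
Remaining days: (78 − 43) × $25,210 = $882,350
Per-day component: $397,750 + $882,350 = $1,280,100
Base plus per-day: $105,550 + $1,280,100 = $1,385,650
The violation was not knowing: no 150% increase.

$1,385,650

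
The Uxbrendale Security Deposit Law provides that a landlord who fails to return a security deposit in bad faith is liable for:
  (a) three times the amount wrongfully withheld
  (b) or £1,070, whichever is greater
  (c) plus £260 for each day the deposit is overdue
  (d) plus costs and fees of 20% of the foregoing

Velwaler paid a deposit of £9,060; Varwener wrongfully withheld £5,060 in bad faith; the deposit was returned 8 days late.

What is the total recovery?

£20,712

Trebled: 3 × £5,060 = £15,180
Minimum £1,070: £15,180 meets the minimum, no increase.
Late-return penalty: 8 × £260 = £2,080
Damages plus late penalty: £15,180 + £2,080 = £17,260
Costs and fees: 20% of £17,260 = £3,452
Total recovery: £17,260 + £3,452 = £20,712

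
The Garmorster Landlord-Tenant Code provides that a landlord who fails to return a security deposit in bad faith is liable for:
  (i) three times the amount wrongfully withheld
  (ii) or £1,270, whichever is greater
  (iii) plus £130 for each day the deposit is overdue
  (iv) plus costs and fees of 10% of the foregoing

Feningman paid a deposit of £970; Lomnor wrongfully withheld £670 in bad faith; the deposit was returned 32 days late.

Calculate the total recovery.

£6,787

Trebled: 3 × £670 = £2,010
Minimum £1,270: £2,010 meets the minimum, no increase.
Late-return penalty: 32 × £130 = £4,160
Damages plus late penalty: £2,010 + £4,160 = £6,170
Costs and fees: 10% of £6,170 = £617
Total recovery: £6,170 + £617 = £6,787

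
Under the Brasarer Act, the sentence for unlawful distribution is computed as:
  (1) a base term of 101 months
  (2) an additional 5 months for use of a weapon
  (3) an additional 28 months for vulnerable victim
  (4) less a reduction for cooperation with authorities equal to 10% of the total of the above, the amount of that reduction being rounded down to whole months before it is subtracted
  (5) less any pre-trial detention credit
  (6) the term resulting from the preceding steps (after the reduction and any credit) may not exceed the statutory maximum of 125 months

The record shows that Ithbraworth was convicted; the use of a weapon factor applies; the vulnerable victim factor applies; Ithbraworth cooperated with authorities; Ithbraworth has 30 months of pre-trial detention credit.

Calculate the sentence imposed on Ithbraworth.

Use of a weapon enhancement: +5 months
Vulnerable victim enhancement: +28 months
Adjusted term: 101 months + 5 months + 28 months = 134 months
Cooperation with authorities reduction: 10% of 134 months = 13 months (rounded down)
After reduction: 134 − 13 = 121 months
Less pre-trial detention credit: 121 months − 30 months = 91 months
Cap at 125 months: 91 months is within the cap, no reduction.

91 months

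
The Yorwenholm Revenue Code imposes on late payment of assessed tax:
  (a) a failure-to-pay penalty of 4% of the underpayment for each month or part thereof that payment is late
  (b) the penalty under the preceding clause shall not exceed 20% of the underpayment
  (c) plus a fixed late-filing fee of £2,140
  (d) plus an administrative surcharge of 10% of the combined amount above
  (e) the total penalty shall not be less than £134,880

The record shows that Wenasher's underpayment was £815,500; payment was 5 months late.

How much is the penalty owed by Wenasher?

£181,764

Accrued rate: 4% × 5 = 20%, capped at 20% → 20%
Failure-to-pay penalty: 20% of £815,500 = £163,100
Penalty before surcharge: £163,100 + £2,140 = £165,240
Administrative surcharge: 10% of £165,240 = £16,524
Total penalty: £165,240 + £16,524 = £181,764
Minimum £134,880: £181,764 meets the minimum, no increase.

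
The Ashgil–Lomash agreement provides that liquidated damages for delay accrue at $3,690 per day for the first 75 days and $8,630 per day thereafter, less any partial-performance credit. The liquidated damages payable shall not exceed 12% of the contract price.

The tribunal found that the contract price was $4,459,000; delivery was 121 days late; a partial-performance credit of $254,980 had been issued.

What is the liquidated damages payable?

First 75 days: 75 × $3,690 = $276,750
Remaining days: (121 − 75) × $8,630 = $396,980
Accrued per-day damages: $276,750 + $396,980 = $673,730
Less partial-performance credit: $673,730 − $254,980 = $418,750
Cap: 12% of $4,459,000 = $535,080
Cap at $535,080: $418,750 is within the cap, no reduction.

$418,750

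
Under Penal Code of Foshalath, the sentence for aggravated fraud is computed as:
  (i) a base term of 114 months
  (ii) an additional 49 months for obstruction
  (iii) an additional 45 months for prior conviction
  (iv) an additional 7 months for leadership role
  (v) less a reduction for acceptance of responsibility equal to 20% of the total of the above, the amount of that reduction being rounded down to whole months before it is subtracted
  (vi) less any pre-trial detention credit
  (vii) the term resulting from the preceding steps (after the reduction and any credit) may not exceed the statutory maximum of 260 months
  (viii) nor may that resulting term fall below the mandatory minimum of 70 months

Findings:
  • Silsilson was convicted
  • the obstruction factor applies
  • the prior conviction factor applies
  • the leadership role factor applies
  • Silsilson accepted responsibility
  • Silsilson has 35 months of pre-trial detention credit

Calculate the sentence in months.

Obstruction enhancement: +49 months
Prior conviction enhancement: +45 months
Leadership role enhancement: +7 months
Adjusted term: 114 months + 49 months + 45 months + 7 months = 215 months
Acceptance of responsibility reduction: 20% of 215 months = 43 months (rounded down)
After reduction: 215 − 43 = 172 months
Less pre-trial detention credit: 172 months − 35 months = 137 months
Cap at 260 months: 137 months is within the cap, no reduction.
Minimum 70 months: 137 months meets the minimum, no increase.

137 months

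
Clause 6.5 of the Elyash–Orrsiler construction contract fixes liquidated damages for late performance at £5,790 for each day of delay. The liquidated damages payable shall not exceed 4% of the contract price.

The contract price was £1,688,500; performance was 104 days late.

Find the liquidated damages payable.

£67,540

Per-day damages: 104 × £5,790 = £602,160
Cap: 4% of £1,688,500 = £67,540
Cap at £67,540: £602,160 exceeds the cap → £67,540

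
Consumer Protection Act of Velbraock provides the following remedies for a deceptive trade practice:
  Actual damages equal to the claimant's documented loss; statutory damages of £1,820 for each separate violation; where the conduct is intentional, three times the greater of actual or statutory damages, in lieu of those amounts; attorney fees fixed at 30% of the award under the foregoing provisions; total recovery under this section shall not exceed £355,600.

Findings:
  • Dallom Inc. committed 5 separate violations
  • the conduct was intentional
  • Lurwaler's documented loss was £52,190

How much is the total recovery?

Total recovery: £203,541

Statutory damages: 5 × £1,820 = £9,100
Greater of actual damages (£52,190) or statutory damages (£9,100): £52,190
Trebled: 3 × £52,190 = £156,570
Attorney fees: 30% of £156,570 = £46,971
Total before cap: £156,570 + £46,971 = £203,541
Cap at £355,600: £203,541 is within the cap, no reduction.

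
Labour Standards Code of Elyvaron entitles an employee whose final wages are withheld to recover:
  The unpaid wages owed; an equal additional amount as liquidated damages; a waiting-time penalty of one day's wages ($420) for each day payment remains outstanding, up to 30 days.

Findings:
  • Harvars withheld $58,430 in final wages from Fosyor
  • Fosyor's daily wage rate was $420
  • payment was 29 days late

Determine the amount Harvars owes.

Liquidated damages (equal amount): $58,430
Penalty days: min(29, 30) = 29
Waiting-time penalty: 29 × $420 = $12,180
Total award: $58,430 + $58,430 + $12,180 = $129,040

$129,040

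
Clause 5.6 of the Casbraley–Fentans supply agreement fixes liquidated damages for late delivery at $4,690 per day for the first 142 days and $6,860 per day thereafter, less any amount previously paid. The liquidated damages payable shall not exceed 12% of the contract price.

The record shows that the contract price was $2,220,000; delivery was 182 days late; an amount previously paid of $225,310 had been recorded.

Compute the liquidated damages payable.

First 142 days: 142 × $4,690 = $665,980
Remaining days: (182 − 142) × $6,860 = $274,400
Accrued per-day damages: $665,980 + $274,400 = $940,380
Less amount previously paid: $940,380 − $225,310 = $715,070
Cap: 12% of $2,220,000 = $266,400
Cap at $266,400: $715,070 exceeds the cap → $266,400

$266,400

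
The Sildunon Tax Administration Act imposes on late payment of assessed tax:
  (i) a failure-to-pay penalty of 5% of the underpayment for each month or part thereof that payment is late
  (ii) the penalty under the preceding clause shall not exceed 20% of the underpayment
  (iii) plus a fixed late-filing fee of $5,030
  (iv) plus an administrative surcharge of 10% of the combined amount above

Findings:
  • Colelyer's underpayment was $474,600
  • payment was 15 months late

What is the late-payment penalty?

Penalty: $109,945

Accrued rate: 5% × 15 = 75%, capped at 20% → 20%
Failure-to-pay penalty: 20% of $474,600 = $94,920
Penalty before surcharge: $94,920 + $5,030 = $99,950
Administrative surcharge: 10% of $99,950 = $9,995
Total penalty: $99,950 + $9,995 = $109,945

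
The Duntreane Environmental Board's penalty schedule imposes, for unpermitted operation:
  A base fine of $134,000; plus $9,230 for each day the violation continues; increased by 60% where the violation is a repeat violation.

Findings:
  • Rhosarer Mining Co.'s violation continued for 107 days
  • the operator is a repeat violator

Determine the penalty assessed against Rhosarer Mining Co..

Per-day component: 107 × $9,230 = $987,610
Base plus per-day: $134,000 + $987,610 = $1,121,610
Enhancement: 60% of $1,121,610 = $672,966
Enhanced fine: $1,121,610 + $672,966 = $1,794,576

$1,794,576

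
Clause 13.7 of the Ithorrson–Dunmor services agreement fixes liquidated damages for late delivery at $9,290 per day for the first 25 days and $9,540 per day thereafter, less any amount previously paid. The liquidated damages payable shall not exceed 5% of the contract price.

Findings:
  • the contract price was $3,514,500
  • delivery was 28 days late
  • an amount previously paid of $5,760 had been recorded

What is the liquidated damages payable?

First 25 days: 25 × $9,290 = $232,250
Remaining days: (28 − 25) × $9,540 = $28,620
Accrued per-day damages: $232,250 + $28,620 = $260,870
Less amount previously paid: $260,870 − $5,760 = $255,110
Cap: 5% of $3,514,500 = $175,725
Cap at $175,725: $255,110 exceeds the cap → $175,725

$175,725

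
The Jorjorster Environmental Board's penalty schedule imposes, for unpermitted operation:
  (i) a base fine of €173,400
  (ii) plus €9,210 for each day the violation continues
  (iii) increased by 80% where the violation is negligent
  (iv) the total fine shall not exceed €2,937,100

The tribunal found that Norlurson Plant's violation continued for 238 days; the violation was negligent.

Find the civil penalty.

Civil penalty: €2,937,100

Per-day component: 238 × €9,210 = €2,191,980
Base plus per-day: €173,400 + €2,191,980 = €2,365,380
Enhancement: 80% of €2,365,380 = €1,892,304
Enhanced fine: €2,365,380 + €1,892,304 = €4,257,684
Cap at €2,937,100: €4,257,684 exceeds the cap → €2,937,100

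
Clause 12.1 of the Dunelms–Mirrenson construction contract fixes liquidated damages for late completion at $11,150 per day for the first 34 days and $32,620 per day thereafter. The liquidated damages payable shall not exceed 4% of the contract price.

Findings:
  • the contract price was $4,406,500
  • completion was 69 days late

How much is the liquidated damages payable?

Liquidated damages: $176,260

First 34 days: 34 × $11,150 = $379,100
Remaining days: (69 − 34) × $32,620 = $1,141,700
Accrued per-day damages: $379,100 + $1,141,700 = $1,520,800
Cap: 4% of $4,406,500 = $176,260
Cap at $176,260: $1,520,800 exceeds the cap → $176,260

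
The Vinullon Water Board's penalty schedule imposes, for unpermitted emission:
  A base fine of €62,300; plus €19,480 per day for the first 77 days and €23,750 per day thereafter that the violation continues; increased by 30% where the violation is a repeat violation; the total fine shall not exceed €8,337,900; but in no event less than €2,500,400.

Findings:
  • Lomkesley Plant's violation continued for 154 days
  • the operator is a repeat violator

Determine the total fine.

First 77 days: 77 × €19,480 = €1,499,960
Remaining days: (154 − 77) × €23,750 = €1,828,750
Per-day component: €1,499,960 + €1,828,750 = €3,328,710
Base plus per-day: €62,300 + €3,328,710 = €3,391,010
Enhancement: 30% of €3,391,010 = €1,017,303
Enhanced fine: €3,391,010 + €1,017,303 = €4,408,313
Cap at €8,337,900: €4,408,313 is within the cap, no reduction.
Minimum €2,500,400: €4,408,313 meets the minimum, no increase.

€4,408,313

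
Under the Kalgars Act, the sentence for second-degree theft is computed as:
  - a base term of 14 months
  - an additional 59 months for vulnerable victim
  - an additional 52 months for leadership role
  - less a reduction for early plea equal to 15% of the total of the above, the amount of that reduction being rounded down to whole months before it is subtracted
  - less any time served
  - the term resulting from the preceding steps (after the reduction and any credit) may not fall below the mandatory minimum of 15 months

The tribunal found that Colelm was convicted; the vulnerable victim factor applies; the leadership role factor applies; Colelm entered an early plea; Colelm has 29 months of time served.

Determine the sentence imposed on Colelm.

78 months

Vulnerable victim enhancement: +59 months
Leadership role enhancement: +52 months
Adjusted term: 14 months + 59 months + 52 months = 125 months
Early plea reduction: 15% of 125 months = 18 months (rounded down)
After reduction: 125 − 18 = 107 months
Less time served: 107 months − 29 months = 78 months
Minimum 15 months: 78 months meets the minimum, no increase.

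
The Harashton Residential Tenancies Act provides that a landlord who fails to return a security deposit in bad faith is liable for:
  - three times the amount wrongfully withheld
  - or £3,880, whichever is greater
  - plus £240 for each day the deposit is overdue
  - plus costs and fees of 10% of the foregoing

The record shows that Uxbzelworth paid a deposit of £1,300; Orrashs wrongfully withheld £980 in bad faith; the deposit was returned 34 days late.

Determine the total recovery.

Trebled: 3 × £980 = £2,940
Minimum £3,880: £2,940 is below the minimum → £3,880
Late-return penalty: 34 × £240 = £8,160
Damages plus late penalty: £3,880 + £8,160 = £12,040
Costs and fees: 10% of £12,040 = £1,204
Total recovery: £12,040 + £1,204 = £13,244

£13,244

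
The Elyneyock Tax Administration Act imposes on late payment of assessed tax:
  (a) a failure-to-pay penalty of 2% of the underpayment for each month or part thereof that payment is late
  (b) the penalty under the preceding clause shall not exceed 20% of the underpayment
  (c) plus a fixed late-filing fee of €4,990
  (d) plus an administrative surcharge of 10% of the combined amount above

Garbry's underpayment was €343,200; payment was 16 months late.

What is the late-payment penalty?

€80,993

Accrued rate: 2% × 16 = 32%, capped at 20% → 20%
Failure-to-pay penalty: 20% of €343,200 = €68,640
Penalty before surcharge: €68,640 + €4,990 = €73,630
Administrative surcharge: 10% of €73,630 = €7,363
Total penalty: €73,630 + €7,363 = €80,993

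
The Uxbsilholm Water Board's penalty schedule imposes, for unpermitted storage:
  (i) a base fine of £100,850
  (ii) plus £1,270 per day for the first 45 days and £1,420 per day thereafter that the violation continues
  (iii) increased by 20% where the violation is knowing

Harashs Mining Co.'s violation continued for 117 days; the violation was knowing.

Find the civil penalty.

Civil penalty: £312,288

First 45 days: 45 × £1,270 = £57,150
Remaining days: (117 − 45) × £1,420 = £102,240
Per-day component: £57,150 + £102,240 = £159,390
Base plus per-day: £100,850 + £159,390 = £260,240
Enhancement: 20% of £260,240 = £52,048
Enhanced fine: £260,240 + £52,048 = £312,288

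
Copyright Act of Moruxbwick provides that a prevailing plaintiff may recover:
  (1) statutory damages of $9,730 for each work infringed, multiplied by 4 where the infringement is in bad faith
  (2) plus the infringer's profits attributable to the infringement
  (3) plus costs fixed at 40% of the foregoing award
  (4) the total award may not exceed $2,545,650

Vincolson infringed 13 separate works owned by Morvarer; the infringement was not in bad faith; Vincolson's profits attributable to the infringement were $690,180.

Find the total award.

Statutory damages: 13 × $9,730 = $126,490
Infringement not in bad faith: no ×4 enhancement.
Combined award: $126,490 + $690,180 = $816,670
Costs: 40% of $816,670 = $326,668
Award plus costs: $816,670 + $326,668 = $1,143,338
Cap at $2,545,650: $1,143,338 is within the cap, no reduction.

$1,143,338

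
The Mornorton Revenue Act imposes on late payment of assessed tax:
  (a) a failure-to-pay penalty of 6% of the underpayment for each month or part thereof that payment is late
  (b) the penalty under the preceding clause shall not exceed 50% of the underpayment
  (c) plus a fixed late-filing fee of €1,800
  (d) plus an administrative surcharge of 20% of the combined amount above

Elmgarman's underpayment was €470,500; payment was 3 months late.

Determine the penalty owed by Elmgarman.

€103,788

Accrued rate: 6% × 3 = 18%, capped at 50% → 18%
Failure-to-pay penalty: 18% of €470,500 = €84,690
Penalty before surcharge: €84,690 + €1,800 = €86,490
Administrative surcharge: 20% of €86,490 = €17,298
Total penalty: €86,490 + €17,298 = €103,788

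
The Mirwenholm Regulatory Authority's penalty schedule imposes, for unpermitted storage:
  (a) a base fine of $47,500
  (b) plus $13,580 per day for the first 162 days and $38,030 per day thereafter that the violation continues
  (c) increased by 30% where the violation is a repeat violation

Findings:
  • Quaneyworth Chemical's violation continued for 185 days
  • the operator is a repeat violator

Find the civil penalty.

$4,058,795

First 162 days: 162 × $13,580 = $2,199,960
Remaining days: (185 − 162) × $38,030 = $874,690
Per-day component: $2,199,960 + $874,690 = $3,074,650
Base plus per-day: $47,500 + $3,074,650 = $3,122,150
Enhancement: 30% of $3,122,150 = $936,645
Enhanced fine: $3,122,150 + $936,645 = $4,058,795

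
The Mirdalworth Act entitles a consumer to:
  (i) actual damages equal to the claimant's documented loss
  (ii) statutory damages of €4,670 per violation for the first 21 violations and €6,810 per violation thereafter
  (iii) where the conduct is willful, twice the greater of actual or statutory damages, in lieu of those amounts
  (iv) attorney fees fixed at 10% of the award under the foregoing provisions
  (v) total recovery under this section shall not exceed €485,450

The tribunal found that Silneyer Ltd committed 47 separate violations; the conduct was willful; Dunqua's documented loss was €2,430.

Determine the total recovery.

€485,450

First 21 violations: 21 × €4,670 = €98,070
Remaining violations: (47 − 21) × €6,810 = €177,060
Statutory damages: €98,070 + €177,060 = €275,130
Greater of actual damages (€2,430) or statutory damages (€275,130): €275,130
Doubled: 2 × €275,130 = €550,260
Attorney fees: 10% of €550,260 = €55,026
Total before cap: €550,260 + €55,026 = €605,286
Cap at €485,450: €605,286 exceeds the cap → €485,450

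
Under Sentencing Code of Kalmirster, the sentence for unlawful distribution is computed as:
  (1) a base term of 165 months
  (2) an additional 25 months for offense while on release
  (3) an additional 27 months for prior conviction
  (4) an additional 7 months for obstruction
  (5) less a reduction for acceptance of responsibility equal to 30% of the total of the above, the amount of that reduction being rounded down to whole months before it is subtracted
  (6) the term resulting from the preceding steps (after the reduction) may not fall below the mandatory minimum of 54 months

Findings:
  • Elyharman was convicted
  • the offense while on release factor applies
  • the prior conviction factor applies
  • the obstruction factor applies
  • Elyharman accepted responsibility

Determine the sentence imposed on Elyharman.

157 months

Offense while on release enhancement: +25 months
Prior conviction enhancement: +27 months
Obstruction enhancement: +7 months
Adjusted term: 165 months + 25 months + 27 months + 7 months = 224 months
Acceptance of responsibility reduction: 30% of 224 months = 67 months (rounded down)
After reduction: 224 − 67 = 157 months
Minimum 54 months: 157 months meets the minimum, no increase.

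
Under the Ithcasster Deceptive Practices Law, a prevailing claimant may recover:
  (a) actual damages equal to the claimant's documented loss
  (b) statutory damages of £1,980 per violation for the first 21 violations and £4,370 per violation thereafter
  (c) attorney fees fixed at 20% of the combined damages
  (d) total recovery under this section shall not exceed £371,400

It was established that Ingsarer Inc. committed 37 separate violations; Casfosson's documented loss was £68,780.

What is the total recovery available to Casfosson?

First 21 violations: 21 × £1,980 = £41,580
Remaining violations: (37 − 21) × £4,370 = £69,920
Statutory damages: £41,580 + £69,920 = £111,500
Combined damages: £68,780 + £111,500 = £180,280
Attorney fees: 20% of £180,280 = £36,056
Total before cap: £180,280 + £36,056 = £216,336
Cap at £371,400: £216,336 is within the cap, no reduction.

Total recovery: £216,336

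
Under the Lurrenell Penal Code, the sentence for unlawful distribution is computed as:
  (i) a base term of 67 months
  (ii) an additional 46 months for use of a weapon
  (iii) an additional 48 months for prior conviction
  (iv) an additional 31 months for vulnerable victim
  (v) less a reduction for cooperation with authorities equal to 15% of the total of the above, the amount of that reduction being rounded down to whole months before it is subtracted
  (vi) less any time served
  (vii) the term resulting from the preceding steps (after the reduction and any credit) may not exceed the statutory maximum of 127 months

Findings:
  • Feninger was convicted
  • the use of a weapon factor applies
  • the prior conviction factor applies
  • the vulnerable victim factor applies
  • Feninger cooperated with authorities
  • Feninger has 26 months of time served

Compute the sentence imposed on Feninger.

127 months

Use of a weapon enhancement: +46 months
Prior conviction enhancement: +48 months
Vulnerable victim enhancement: +31 months
Adjusted term: 67 months + 46 months + 48 months + 31 months = 192 months
Cooperation with authorities reduction: 15% of 192 months = 28 months (rounded down)
After reduction: 192 − 28 = 164 months
Less time served: 164 months − 26 months = 138 months
Cap at 127 months: 138 months exceeds the cap → 127 months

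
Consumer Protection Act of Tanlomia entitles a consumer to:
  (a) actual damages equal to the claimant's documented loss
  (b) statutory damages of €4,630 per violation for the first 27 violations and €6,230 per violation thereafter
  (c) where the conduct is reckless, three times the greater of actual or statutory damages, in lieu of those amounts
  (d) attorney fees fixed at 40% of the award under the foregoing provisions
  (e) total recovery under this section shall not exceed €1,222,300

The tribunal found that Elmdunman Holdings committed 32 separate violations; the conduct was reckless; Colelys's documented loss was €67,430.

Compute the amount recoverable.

First 27 violations: 27 × €4,630 = €125,010
Remaining violations: (32 − 27) × €6,230 = €31,150
Statutory damages: €125,010 + €31,150 = €156,160
Greater of actual damages (€67,430) or statutory damages (€156,160): €156,160
Trebled: 3 × €156,160 = €468,480
Attorney fees: 40% of €468,480 = €187,392
Total before cap: €468,480 + €187,392 = €655,872
Cap at €1,222,300: €655,872 is within the cap, no reduction.

€655,872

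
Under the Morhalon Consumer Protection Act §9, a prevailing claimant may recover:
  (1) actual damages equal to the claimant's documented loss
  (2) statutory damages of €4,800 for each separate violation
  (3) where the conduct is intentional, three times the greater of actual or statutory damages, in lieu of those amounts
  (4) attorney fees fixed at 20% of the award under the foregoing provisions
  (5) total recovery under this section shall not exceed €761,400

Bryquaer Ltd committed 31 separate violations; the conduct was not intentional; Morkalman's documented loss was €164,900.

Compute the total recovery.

€376,440

Statutory damages: 31 × €4,800 = €148,800
Conduct not intentional: the in-lieu enhancement does not apply.
Actual plus statutory damages: €164,900 + €148,800 = €313,700
Attorney fees: 20% of €313,700 = €62,740
Total before cap: €313,700 + €62,740 = €376,440
Cap at €761,400: €376,440 is within the cap, no reduction.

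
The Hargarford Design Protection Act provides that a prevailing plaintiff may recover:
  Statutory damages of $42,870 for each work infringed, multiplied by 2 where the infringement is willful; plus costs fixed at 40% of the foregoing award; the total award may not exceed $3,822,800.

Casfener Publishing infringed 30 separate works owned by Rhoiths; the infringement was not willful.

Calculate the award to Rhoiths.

Statutory damages: 30 × $42,870 = $1,286,100
Infringement not willful: no ×2 enhancement.
Costs: 40% of $1,286,100 = $514,440
Award plus costs: $1,286,100 + $514,440 = $1,800,540
Cap at $3,822,800: $1,800,540 is within the cap, no reduction.

$1,800,540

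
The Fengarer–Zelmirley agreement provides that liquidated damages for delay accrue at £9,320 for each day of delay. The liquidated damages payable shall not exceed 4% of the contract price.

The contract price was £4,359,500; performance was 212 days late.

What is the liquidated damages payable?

Liquidated damages: £174,380

Per-day damages: 212 × £9,320 = £1,975,840
Cap: 4% of £4,359,500 = £174,380
Cap at £174,380: £1,975,840 exceeds the cap → £174,380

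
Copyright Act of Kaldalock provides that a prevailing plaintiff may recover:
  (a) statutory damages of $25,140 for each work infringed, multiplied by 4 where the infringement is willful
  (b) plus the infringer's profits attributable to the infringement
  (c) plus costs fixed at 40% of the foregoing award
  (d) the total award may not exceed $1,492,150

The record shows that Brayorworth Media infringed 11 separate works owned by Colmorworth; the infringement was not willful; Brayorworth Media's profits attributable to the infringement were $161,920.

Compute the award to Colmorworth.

Statutory damages: 11 × $25,140 = $276,540
Infringement not willful: no ×4 enhancement.
Combined award: $276,540 + $161,920 = $438,460
Costs: 40% of $438,460 = $175,384
Award plus costs: $438,460 + $175,384 = $613,844
Cap at $1,492,150: $613,844 is within the cap, no reduction.

$613,844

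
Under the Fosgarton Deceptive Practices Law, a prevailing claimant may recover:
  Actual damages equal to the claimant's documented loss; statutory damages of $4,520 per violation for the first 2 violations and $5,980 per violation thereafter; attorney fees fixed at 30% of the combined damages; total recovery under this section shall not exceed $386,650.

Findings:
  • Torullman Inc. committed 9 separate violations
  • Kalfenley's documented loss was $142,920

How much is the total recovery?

First 2 violations: 2 × $4,520 = $9,040
Remaining violations: (9 − 2) × $5,980 = $41,860
Statutory damages: $9,040 + $41,860 = $50,900
Combined damages: $142,920 + $50,900 = $193,820
Attorney fees: 30% of $193,820 = $58,146
Total before cap: $193,820 + $58,146 = $251,966
Cap at $386,650: $251,966 is within the cap, no reduction.

$251,966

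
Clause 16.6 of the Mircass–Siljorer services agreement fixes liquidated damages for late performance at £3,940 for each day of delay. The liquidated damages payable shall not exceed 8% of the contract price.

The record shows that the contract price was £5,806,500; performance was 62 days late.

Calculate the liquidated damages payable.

Per-day damages: 62 × £3,940 = £244,280
Cap: 8% of £5,806,500 = £464,520
Cap at £464,520: £244,280 is within the cap, no reduction.

£244,280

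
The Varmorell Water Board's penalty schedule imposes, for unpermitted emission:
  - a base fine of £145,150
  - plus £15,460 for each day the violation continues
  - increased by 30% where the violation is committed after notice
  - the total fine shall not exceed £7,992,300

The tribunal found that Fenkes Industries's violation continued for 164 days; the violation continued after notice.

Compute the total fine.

Per-day component: 164 × £15,460 = £2,535,440
Base plus per-day: £145,150 + £2,535,440 = £2,680,590
Enhancement: 30% of £2,680,590 = £804,177
Enhanced fine: £2,680,590 + £804,177 = £3,484,767
Cap at £7,992,300: £3,484,767 is within the cap, no reduction.

£3,484,767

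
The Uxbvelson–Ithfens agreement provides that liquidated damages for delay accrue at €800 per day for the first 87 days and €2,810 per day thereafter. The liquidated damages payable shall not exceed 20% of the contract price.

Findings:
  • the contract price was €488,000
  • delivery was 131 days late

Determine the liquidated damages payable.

€97,600

First 87 days: 87 × €800 = €69,600
Remaining days: (131 − 87) × €2,810 = €123,640
Accrued per-day damages: €69,600 + €123,640 = €193,240
Cap: 20% of €488,000 = €97,600
Cap at €97,600: €193,240 exceeds the cap → €97,600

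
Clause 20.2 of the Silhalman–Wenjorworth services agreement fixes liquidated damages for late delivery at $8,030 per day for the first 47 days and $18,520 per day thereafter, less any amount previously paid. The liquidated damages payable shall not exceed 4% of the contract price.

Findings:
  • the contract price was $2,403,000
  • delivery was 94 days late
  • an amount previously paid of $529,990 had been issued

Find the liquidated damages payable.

Liquidated damages: $96,120

First 47 days: 47 × $8,030 = $377,410
Remaining days: (94 − 47) × $18,520 = $870,440
Accrued per-day damages: $377,410 + $870,440 = $1,247,850
Less amount previously paid: $1,247,850 − $529,990 = $717,860
Cap: 4% of $2,403,000 = $96,120
Cap at $96,120: $717,860 exceeds the cap → $96,120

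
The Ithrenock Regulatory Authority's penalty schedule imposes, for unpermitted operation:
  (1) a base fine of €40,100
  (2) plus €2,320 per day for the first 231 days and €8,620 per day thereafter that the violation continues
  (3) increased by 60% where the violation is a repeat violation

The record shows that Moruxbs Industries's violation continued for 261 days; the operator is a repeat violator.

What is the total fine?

First 231 days: 231 × €2,320 = €535,920
Remaining days: (261 − 231) × €8,620 = €258,600
Per-day component: €535,920 + €258,600 = €794,520
Base plus per-day: €40,100 + €794,520 = €834,620
Enhancement: 60% of €834,620 = €500,772
Enhanced fine: €834,620 + €500,772 = €1,335,392

Civil penalty: €1,335,392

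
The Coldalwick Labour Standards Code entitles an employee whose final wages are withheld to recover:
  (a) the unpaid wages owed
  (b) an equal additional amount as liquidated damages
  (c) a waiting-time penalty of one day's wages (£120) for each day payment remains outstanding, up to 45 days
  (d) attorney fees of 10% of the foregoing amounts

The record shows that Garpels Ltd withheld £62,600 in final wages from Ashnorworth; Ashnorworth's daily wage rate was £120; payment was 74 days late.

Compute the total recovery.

Liquidated damages (equal amount): £62,600
Penalty days: min(74, 45) = 45
Waiting-time penalty: 45 × £120 = £5,400
Subtotal: £62,600 + £62,600 + £5,400 = £130,600
Attorney fees: 10% of £130,600 = £13,060
Total award: £130,600 + £13,060 = £143,660

£143,660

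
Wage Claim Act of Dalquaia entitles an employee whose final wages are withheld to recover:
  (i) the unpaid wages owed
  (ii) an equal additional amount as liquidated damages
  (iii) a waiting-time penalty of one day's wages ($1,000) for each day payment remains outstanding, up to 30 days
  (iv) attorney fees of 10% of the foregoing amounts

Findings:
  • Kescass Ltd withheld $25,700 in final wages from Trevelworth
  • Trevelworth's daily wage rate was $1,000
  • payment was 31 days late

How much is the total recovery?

$89,540

Liquidated damages (equal amount): $25,700
Penalty days: min(31, 30) = 30
Waiting-time penalty: 30 × $1,000 = $30,000
Subtotal: $25,700 + $25,700 + $30,000 = $81,400
Attorney fees: 10% of $81,400 = $8,140
Total award: $81,400 + $8,140 = $89,540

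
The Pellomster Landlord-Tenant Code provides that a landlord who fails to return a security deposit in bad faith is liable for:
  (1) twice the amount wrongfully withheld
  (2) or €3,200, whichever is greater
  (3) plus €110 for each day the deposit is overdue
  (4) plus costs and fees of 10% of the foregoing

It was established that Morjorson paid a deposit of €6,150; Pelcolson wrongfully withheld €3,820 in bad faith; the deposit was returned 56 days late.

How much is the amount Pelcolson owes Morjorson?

€15,180

Doubled: 2 × €3,820 = €7,640
Minimum €3,200: €7,640 meets the minimum, no increase.
Late-return penalty: 56 × €110 = €6,160
Damages plus late penalty: €7,640 + €6,160 = €13,800
Costs and fees: 10% of €13,800 = €1,380
Total recovery: €13,800 + €1,380 = €15,180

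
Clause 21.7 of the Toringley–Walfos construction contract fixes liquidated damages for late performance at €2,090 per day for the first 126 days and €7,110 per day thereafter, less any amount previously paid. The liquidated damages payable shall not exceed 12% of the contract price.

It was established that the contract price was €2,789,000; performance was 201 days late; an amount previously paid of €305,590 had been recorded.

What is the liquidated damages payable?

€334,680

First 126 days: 126 × €2,090 = €263,340
Remaining days: (201 − 126) × €7,110 = €533,250
Accrued per-day damages: €263,340 + €533,250 = €796,590
Less amount previously paid: €796,590 − €305,590 = €491,000
Cap: 12% of €2,789,000 = €334,680
Cap at €334,680: €491,000 exceeds the cap → €334,680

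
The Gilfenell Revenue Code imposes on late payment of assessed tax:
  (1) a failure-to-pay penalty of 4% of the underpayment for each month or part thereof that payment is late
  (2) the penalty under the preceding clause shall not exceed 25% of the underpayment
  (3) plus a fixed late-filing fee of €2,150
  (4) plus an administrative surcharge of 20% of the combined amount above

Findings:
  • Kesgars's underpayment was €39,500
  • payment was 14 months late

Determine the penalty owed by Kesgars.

€14,430

Accrued rate: 4% × 14 = 56%, capped at 25% → 25%
Failure-to-pay penalty: 25% of €39,500 = €9,875
Penalty before surcharge: €9,875 + €2,150 = €12,025
Administrative surcharge: 20% of €12,025 = €2,405
Total penalty: €12,025 + €2,405 = €14,430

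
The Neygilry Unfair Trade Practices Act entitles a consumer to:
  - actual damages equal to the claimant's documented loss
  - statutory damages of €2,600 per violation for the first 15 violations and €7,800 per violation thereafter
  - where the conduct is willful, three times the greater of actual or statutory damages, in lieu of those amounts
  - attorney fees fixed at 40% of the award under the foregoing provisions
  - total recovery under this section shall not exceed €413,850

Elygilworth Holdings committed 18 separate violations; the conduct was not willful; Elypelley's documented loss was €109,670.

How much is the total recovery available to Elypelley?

€240,898

First 15 violations: 15 × €2,600 = €39,000
Remaining violations: (18 − 15) × €7,800 = €23,400
Statutory damages: €39,000 + €23,400 = €62,400
Conduct not willful: the in-lieu enhancement does not apply.
Actual plus statutory damages: €109,670 + €62,400 = €172,070
Attorney fees: 40% of €172,070 = €68,828
Total before cap: €172,070 + €68,828 = €240,898
Cap at €413,850: €240,898 is within the cap, no reduction.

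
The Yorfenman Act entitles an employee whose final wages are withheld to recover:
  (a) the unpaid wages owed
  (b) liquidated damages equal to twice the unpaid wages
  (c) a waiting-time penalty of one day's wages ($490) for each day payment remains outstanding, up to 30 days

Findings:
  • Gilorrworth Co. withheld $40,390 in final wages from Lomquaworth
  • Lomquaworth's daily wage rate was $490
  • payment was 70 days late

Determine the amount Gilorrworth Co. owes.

Doubled: 2 × $40,390 = $80,780
Penalty days: min(70, 30) = 30
Waiting-time penalty: 30 × $490 = $14,700
Total award: $40,390 + $80,780 + $14,700 = $135,870

$135,870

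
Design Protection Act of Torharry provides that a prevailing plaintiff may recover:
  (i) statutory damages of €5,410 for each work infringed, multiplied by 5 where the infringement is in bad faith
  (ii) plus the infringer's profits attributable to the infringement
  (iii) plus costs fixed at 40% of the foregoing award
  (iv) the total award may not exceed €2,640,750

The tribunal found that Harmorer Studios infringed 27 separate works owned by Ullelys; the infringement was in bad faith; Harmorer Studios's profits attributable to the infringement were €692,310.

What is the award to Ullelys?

Statutory damages: 27 × €5,410 = €146,070
Multiplied by 5: 5 × €146,070 = €730,350
Combined award: €730,350 + €692,310 = €1,422,660
Costs: 40% of €1,422,660 = €569,064
Award plus costs: €1,422,660 + €569,064 = €1,991,724
Cap at €2,640,750: €1,991,724 is within the cap, no reduction.

€1,991,724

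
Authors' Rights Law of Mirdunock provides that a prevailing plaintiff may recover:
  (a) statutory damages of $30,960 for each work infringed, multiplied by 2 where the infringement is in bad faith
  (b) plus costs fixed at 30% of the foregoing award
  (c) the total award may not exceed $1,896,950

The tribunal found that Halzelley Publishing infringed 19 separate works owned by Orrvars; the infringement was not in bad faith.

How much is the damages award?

Statutory damages: 19 × $30,960 = $588,240
Infringement not in bad faith: no ×2 enhancement.
Costs: 30% of $588,240 = $176,472
Award plus costs: $588,240 + $176,472 = $764,712
Cap at $1,896,950: $764,712 is within the cap, no reduction.

Award: $764,712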